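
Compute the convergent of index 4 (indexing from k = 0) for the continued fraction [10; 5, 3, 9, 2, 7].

Using pₖ = aₖpₖ₋₁ + pₖ₋₂, qₖ = aₖqₖ₋₁ + qₖ₋₂ (with p₋₁=1, p₋₂=0, q₋₁=0, q₋₂=1):
  k=0: a=10, p=10, q=1
  k=1: a=5, p=51, q=5
  k=2: a=3, p=163, q=16
  k=3: a=9, p=1518, q=149
  k=4: a=2, p=3199, q=314

3199/314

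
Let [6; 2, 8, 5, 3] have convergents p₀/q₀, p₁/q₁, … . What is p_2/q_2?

110/17

Using pₖ = aₖpₖ₋₁ + pₖ₋₂, qₖ = aₖqₖ₋₁ + qₖ₋₂ (with p₋₁=1, p₋₂=0, q₋₁=0, q₋₂=1):
  k=0: a=6, p=6, q=1
  k=1: a=2, p=13, q=2
  k=2: a=8, p=110, q=17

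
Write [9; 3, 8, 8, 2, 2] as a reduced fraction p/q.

Fold from the inside: start with 2/1.
  2 + 1/2 = 5/2
  8 + 2/5 = 42/5
  8 + 5/42 = 341/42
  3 + 42/341 = 1065/341
  9 + 341/1065 = 9926/1065

9926/1065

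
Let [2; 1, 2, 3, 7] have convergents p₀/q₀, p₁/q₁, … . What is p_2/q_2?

Using pₖ = aₖpₖ₋₁ + pₖ₋₂, qₖ = aₖqₖ₋₁ + qₖ₋₂ (with p₋₁=1, p₋₂=0, q₋₁=0, q₋₂=1):
  k=0: a=2, p=2, q=1
  k=1: a=1, p=3, q=1
  k=2: a=2, p=8, q=3

8/3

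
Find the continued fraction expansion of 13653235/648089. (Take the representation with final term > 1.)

13653235 = 21×648089 + 43366
648089 = 14×43366 + 40965
43366 = 1×40965 + 2401
40965 = 17×2401 + 148
2401 = 16×148 + 33
148 = 4×33 + 16
33 = 2×16 + 1
16 = 16×1 + 0  (stop)
So 13653235/648089 = [21; 14, 1, 17, 16, 4, 2, 16].

[21; 14, 1, 17, 16, 4, 2, 16]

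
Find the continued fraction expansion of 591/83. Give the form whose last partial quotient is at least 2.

591 = 7·83 + 10
83 = 8·10 + 3
10 = 3·3 + 1
3 = 3·1 + 0  (stop)
So 591/83 = [7; 8, 3, 3].

[7; 8, 3, 3]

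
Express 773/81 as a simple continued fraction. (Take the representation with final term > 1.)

[9; 1, 1, 5, 3, 2]

773 = 9*81 + 44
81 = 1*44 + 37
44 = 1*37 + 7
37 = 5*7 + 2
7 = 3*2 + 1
2 = 2*1 + 0  (stop)
So 773/81 = [9; 1, 1, 5, 3, 2].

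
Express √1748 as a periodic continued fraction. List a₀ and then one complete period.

a₀ = ⌊√1748⌋ = 41.
With m₀=0, d₀=1 and mₖ₊₁ = dₖaₖ − mₖ, dₖ₊₁ = (n − mₖ₊₁²)/dₖ, aₖ₊₁ = ⌊(a₀+mₖ₊₁)/dₖ₊₁⌋:
  k=1: m=41, d=67, a=1
  k=2: m=26, d=16, a=4
  k=3: m=38, d=19, a=4
  k=4: m=38, d=16, a=4
  k=5: m=26, d=67, a=1
  k=6: m=41, d=1, a=82
d=1 and a=2a₀=82 at k=6, so the next step gives (m, d) = (41, 67) again — its k=1 value — and the period has length 6.

[41; 1, 4, 4, 4, 1, 82]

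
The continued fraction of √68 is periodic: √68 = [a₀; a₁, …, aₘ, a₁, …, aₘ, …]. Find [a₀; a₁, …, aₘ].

a₀ = ⌊√68⌋ = 8.
With m₀=0, d₀=1 and mₖ₊₁ = dₖaₖ − mₖ, dₖ₊₁ = (n − mₖ₊₁²)/dₖ, aₖ₊₁ = ⌊(a₀+mₖ₊₁)/dₖ₊₁⌋:
  k=1: m=8, d=4, a=4
  k=2: m=8, d=1, a=16
d=1 and a=2a₀=16 at k=2, so the next step gives (m, d) = (8, 4) again — its k=1 value — and the period has length 2.

[8; 4, 16]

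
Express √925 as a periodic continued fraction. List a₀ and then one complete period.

a₀ = ⌊√925⌋ = 30.

[30; 2, 2, 2, 2, 60]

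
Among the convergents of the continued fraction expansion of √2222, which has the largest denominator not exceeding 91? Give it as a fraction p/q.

√2222 = [47; 7, 4, 7, 94, …] (period length 4).
Convergents:
  p_0/q_0 = 47/1
  p_1/q_1 = 330/7
  p_2/q_2 = 1367/29
  p_3/q_3 = 9899/210
q_2 = 29 ≤ 91 < 210 = q_3, so the answer is 1367/29.

1367/29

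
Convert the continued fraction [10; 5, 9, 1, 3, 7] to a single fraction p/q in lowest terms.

Using pₖ = aₖpₖ₋₁ + pₖ₋₂ and qₖ = aₖqₖ₋₁ + qₖ₋₂:
  k=0: a=10, p=10, q=1
  k=1: a=5, p=51, q=5
  k=2: a=9, p=469, q=46
  k=3: a=1, p=520, q=51
  k=4: a=3, p=2029, q=199
  k=5: a=7, p=14723, q=1444

14723/1444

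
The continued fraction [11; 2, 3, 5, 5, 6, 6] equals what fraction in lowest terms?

Fold from the inside: start with 6/1.
  6 + 1/6 = 37/6
  5 + 6/37 = 191/37
  5 + 37/191 = 992/191
  3 + 191/992 = 3167/992
  2 + 992/3167 = 7326/3167
  11 + 3167/7326 = 83753/7326

83753/7326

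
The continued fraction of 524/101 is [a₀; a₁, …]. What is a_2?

3

524 = 5·101 + 19   →  a_0 = 5
101 = 5·19 + 6   →  a_1 = 5
19 = 3·6 + 1   →  a_2 = 3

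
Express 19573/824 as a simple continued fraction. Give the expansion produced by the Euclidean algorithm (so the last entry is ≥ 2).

[23; 1, 3, 16, 1, 11]

19573 = 23×824 + 621
824 = 1×621 + 203
621 = 3×203 + 12
203 = 16×12 + 11
12 = 1×11 + 1
11 = 11×1 + 0  (stop)
So 19573/824 = [23; 1, 3, 16, 1, 11].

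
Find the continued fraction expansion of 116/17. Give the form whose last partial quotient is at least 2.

116 = 6×17 + 14
17 = 1×14 + 3
14 = 4×3 + 2
3 = 1×2 + 1
2 = 2×1 + 0  (stop)
So 116/17 = [6; 1, 4, 1, 2].

[6; 1, 4, 1, 2]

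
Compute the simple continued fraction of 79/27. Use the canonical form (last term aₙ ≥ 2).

[2; 1, 12, 2]

79 = 2·27 + 25
27 = 1·25 + 2
25 = 12·2 + 1
2 = 2·1 + 0  (stop)
So 79/27 = [2; 1, 12, 2].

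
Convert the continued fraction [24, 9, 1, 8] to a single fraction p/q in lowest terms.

Using pₖ = aₖpₖ₋₁ + pₖ₋₂ and qₖ = aₖqₖ₋₁ + qₖ₋₂:
  k=0: a=24, p=24, q=1
  k=1: a=9, p=217, q=9
  k=2: a=1, p=241, q=10
  k=3: a=8, p=2145, q=89

2145/89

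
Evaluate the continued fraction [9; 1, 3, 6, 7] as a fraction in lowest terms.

1747/179

Fold from the inside: start with 7/1.
  6 + 1/7 = 43/7
  3 + 7/43 = 136/43
  1 + 43/136 = 179/136
  9 + 136/179 = 1747/179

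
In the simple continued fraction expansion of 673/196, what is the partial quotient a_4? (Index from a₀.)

673 = 3·196 + 85   →  a_0 = 3
196 = 2·85 + 26   →  a_1 = 2
85 = 3·26 + 7   →  a_2 = 3
26 = 3·7 + 5   →  a_3 = 3
7 = 1·5 + 2   →  a_4 = 1

1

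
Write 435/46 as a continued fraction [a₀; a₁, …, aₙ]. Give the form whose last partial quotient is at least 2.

435 = 9×46 + 21
46 = 2×21 + 4
21 = 5×4 + 1
4 = 4×1 + 0  (stop)
So 435/46 = [9; 2, 5, 4].

[9; 2, 5, 4]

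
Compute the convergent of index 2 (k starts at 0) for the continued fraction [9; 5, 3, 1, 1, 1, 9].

147/16

Using pₖ = aₖpₖ₋₁ + pₖ₋₂, qₖ = aₖqₖ₋₁ + qₖ₋₂ (with p₋₁=1, p₋₂=0, q₋₁=0, q₋₂=1):
  k=0: a=9, p=9, q=1
  k=1: a=5, p=46, q=5
  k=2: a=3, p=147, q=16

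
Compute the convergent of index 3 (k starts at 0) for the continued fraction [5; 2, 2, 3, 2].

92/17

Using pₖ = aₖpₖ₋₁ + pₖ₋₂, qₖ = aₖqₖ₋₁ + qₖ₋₂ (with p₋₁=1, p₋₂=0, q₋₁=0, q₋₂=1):
  k=0: a=5, p=5, q=1
  k=1: a=2, p=11, q=2
  k=2: a=2, p=27, q=5
  k=3: a=3, p=92, q=17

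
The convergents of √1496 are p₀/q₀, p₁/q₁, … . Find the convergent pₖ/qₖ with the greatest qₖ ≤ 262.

3365/87

√1496 = [38; 1, 2, 9, 2, 1, 76, …] (period length 6).
Convergents:
  p_0/q_0 = 38/1
  p_1/q_1 = 39/1
  p_2/q_2 = 116/3
  p_3/q_3 = 1083/28
  p_4/q_4 = 2282/59
  p_5/q_5 = 3365/87
  p_6/q_6 = 258022/6671
q_5 = 87 ≤ 262 < 6671 = q_6, so the answer is 3365/87.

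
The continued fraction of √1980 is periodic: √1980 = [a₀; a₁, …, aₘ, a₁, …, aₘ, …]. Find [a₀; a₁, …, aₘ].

[44; 2, 88]

a₀ = ⌊√1980⌋ = 44.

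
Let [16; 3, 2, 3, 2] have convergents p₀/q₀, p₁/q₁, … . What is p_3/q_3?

391/24

Using pₖ = aₖpₖ₋₁ + pₖ₋₂, qₖ = aₖqₖ₋₁ + qₖ₋₂ (with p₋₁=1, p₋₂=0, q₋₁=0, q₋₂=1):
  k=0: a=16, p=16, q=1
  k=1: a=3, p=49, q=3
  k=2: a=2, p=114, q=7
  k=3: a=3, p=391, q=24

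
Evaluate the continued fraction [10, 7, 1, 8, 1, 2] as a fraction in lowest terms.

2319/229

Fold from the inside: start with 2/1.
  1 + 1/2 = 3/2
  8 + 2/3 = 26/3
  1 + 3/26 = 29/26
  7 + 26/29 = 229/29
  10 + 29/229 = 2319/229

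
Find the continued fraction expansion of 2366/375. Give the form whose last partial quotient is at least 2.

[6; 3, 4, 3, 2, 1, 2]

2366 = 6×375 + 116
375 = 3×116 + 27
116 = 4×27 + 8
27 = 3×8 + 3
8 = 2×3 + 2
3 = 1×2 + 1
2 = 2×1 + 0  (stop)
So 2366/375 = [6; 3, 4, 3, 2, 1, 2].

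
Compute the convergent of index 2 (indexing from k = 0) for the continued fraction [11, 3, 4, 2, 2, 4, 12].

Using pₖ = aₖpₖ₋₁ + pₖ₋₂, qₖ = aₖqₖ₋₁ + qₖ₋₂ (with p₋₁=1, p₋₂=0, q₋₁=0, q₋₂=1):
  k=0: a=11, p=11, q=1
  k=1: a=3, p=34, q=3
  k=2: a=4, p=147, q=13

147/13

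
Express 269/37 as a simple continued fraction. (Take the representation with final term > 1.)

269 = 7×37 + 10
37 = 3×10 + 7
10 = 1×7 + 3
7 = 2×3 + 1
3 = 3×1 + 0  (stop)
So 269/37 = [7; 3, 1, 2, 3].

[7; 3, 1, 2, 3]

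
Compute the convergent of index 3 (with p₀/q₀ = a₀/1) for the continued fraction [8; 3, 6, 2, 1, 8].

341/41

Using pₖ = aₖpₖ₋₁ + pₖ₋₂, qₖ = aₖqₖ₋₁ + qₖ₋₂ (with p₋₁=1, p₋₂=0, q₋₁=0, q₋₂=1):
  k=0: a=8, p=8, q=1
  k=1: a=3, p=25, q=3
  k=2: a=6, p=158, q=19
  k=3: a=2, p=341, q=41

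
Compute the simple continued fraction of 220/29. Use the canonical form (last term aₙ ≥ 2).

220 = 7·29 + 17
29 = 1·17 + 12
17 = 1·12 + 5
12 = 2·5 + 2
5 = 2·2 + 1
2 = 2·1 + 0  (stop)
So 220/29 = [7; 1, 1, 2, 2, 2].

[7; 1, 1, 2, 2, 2]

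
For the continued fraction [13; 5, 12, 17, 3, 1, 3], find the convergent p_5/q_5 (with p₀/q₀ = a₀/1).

Using pₖ = aₖpₖ₋₁ + pₖ₋₂, qₖ = aₖqₖ₋₁ + qₖ₋₂ (with p₋₁=1, p₋₂=0, q₋₁=0, q₋₂=1):
  k=0: a=13, p=13, q=1
  k=1: a=5, p=66, q=5
  k=2: a=12, p=805, q=61
  k=3: a=17, p=13751, q=1042
  k=4: a=3, p=42058, q=3187
  k=5: a=1, p=55809, q=4229

55809/4229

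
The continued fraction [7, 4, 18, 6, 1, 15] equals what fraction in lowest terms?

59183/8167

Using pₖ = aₖpₖ₋₁ + pₖ₋₂ and qₖ = aₖqₖ₋₁ + qₖ₋₂:
  k=0: a=7, p=7, q=1
  k=1: a=4, p=29, q=4
  k=2: a=18, p=529, q=73
  k=3: a=6, p=3203, q=442
  k=4: a=1, p=3732, q=515
  k=5: a=15, p=59183, q=8167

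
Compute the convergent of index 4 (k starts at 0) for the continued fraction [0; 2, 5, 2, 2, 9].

Using pₖ = aₖpₖ₋₁ + pₖ₋₂, qₖ = aₖqₖ₋₁ + qₖ₋₂ (with p₋₁=1, p₋₂=0, q₋₁=0, q₋₂=1):
  k=0: a=0, p=0, q=1
  k=1: a=2, p=1, q=2
  k=2: a=5, p=5, q=11
  k=3: a=2, p=11, q=24
  k=4: a=2, p=27, q=59

27/59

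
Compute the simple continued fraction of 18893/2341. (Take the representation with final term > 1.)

[8; 14, 5, 3, 10]

18893 = 8×2341 + 165
2341 = 14×165 + 31
165 = 5×31 + 10
31 = 3×10 + 1
10 = 10×1 + 0  (stop)
So 18893/2341 = [8; 14, 5, 3, 10].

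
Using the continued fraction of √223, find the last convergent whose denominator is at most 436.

√223 = [14; 1, 13, 1, 28, …] (period length 4).
Convergents:
  p_0/q_0 = 14/1
  p_1/q_1 = 15/1
  p_2/q_2 = 209/14
  p_3/q_3 = 224/15
  p_4/q_4 = 6481/434
  p_5/q_5 = 6705/449
q_4 = 434 ≤ 436 < 449 = q_5, so the answer is 6481/434.

6481/434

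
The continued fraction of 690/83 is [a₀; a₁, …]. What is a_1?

690 = 8·83 + 26   →  a_0 = 8
83 = 3·26 + 5   →  a_1 = 3

3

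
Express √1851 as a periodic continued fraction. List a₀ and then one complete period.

a₀ = ⌊√1851⌋ = 43.
With m₀=0, d₀=1 and mₖ₊₁ = dₖaₖ − mₖ, dₖ₊₁ = (n − mₖ₊₁²)/dₖ, aₖ₊₁ = ⌊(a₀+mₖ₊₁)/dₖ₊₁⌋:
  k=1: m=43, d=2, a=43
  k=2: m=43, d=1, a=86
d=1 and a=2a₀=86 at k=2, so the next step gives (m, d) = (43, 2) again — its k=1 value — and the period has length 2.

[43; 43, 86]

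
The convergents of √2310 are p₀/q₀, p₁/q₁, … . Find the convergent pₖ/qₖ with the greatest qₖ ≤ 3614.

73872/1537

√2310 = [48; 16, 96, …] (period length 2).
Convergents:
  p_0/q_0 = 48/1
  p_1/q_1 = 769/16
  p_2/q_2 = 73872/1537
  p_3/q_3 = 1182721/24608
q_2 = 1537 ≤ 3614 < 24608 = q_3, so the answer is 73872/1537.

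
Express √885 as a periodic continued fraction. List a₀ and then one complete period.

[29; 1, 2, 1, 58]

a₀ = ⌊√885⌋ = 29.
With m₀=0, d₀=1 and mₖ₊₁ = dₖaₖ − mₖ, dₖ₊₁ = (n − mₖ₊₁²)/dₖ, aₖ₊₁ = ⌊(a₀+mₖ₊₁)/dₖ₊₁⌋:
  k=1: m=29, d=44, a=1
  k=2: m=15, d=15, a=2
  k=3: m=15, d=44, a=1
  k=4: m=29, d=1, a=58
d=1 and a=2a₀=58 at k=4, so the next step gives (m, d) = (29, 44) again — its k=1 value — and the period has length 4.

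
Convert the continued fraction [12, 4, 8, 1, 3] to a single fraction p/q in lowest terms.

Fold from the inside: start with 3/1.
  1 + 1/3 = 4/3
  8 + 3/4 = 35/4
  4 + 4/35 = 144/35
  12 + 35/144 = 1763/144

1763/144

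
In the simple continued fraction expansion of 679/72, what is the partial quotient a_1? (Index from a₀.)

2

679 = 9·72 + 31   →  a_0 = 9
72 = 2·31 + 10   →  a_1 = 2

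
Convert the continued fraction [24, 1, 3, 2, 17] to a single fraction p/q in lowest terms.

3890/157

Fold from the inside: start with 17/1.
  2 + 1/17 = 35/17
  3 + 17/35 = 122/35
  1 + 35/122 = 157/122
  24 + 122/157 = 3890/157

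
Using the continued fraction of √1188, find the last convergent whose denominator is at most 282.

3171/92

√1188 = [34; 2, 7, 6, 7, 2, 68, …] (period length 6).
Convergents:
  p_0/q_0 = 34/1
  p_1/q_1 = 69/2
  p_2/q_2 = 517/15
  p_3/q_3 = 3171/92
  p_4/q_4 = 22714/659
q_3 = 92 ≤ 282 < 659 = q_4, so the answer is 3171/92.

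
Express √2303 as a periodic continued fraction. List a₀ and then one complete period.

[47; 1, 94]

a₀ = ⌊√2303⌋ = 47.
With m₀=0, d₀=1 and mₖ₊₁ = dₖaₖ − mₖ, dₖ₊₁ = (n − mₖ₊₁²)/dₖ, aₖ₊₁ = ⌊(a₀+mₖ₊₁)/dₖ₊₁⌋:
  k=1: m=47, d=94, a=1
  k=2: m=47, d=1, a=94
d=1 and a=2a₀=94 at k=2, so the next step gives (m, d) = (47, 94) again — its k=1 value — and the period has length 2.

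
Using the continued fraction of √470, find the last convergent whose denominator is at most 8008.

73862/3407

√470 = [21; 1, 2, 8, 2, 1, 42, …] (period length 6).
Convergents:
  p_0/q_0 = 21/1
  p_1/q_1 = 22/1
  p_2/q_2 = 65/3
  p_3/q_3 = 542/25
  p_4/q_4 = 1149/53
  p_5/q_5 = 1691/78
  p_6/q_6 = 72171/3329
  p_7/q_7 = 73862/3407
  p_8/q_8 = 219895/10143
q_7 = 3407 ≤ 8008 < 10143 = q_8, so the answer is 73862/3407.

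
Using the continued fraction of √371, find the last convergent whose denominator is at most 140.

1695/88

√371 = [19; 3, 1, 4, 1, 3, 38, …] (period length 6).
Convergents:
  p_0/q_0 = 19/1
  p_1/q_1 = 58/3
  p_2/q_2 = 77/4
  p_3/q_3 = 366/19
  p_4/q_4 = 443/23
  p_5/q_5 = 1695/88
  p_6/q_6 = 64853/3367
q_5 = 88 ≤ 140 < 3367 = q_6, so the answer is 1695/88.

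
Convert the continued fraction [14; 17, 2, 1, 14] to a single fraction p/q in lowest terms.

10726/763

Using pₖ = aₖpₖ₋₁ + pₖ₋₂ and qₖ = aₖqₖ₋₁ + qₖ₋₂:
  k=0: a=14, p=14, q=1
  k=1: a=17, p=239, q=17
  k=2: a=2, p=492, q=35
  k=3: a=1, p=731, q=52
  k=4: a=14, p=10726, q=763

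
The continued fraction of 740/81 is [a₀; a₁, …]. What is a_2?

2

740 = 9·81 + 11   →  a_0 = 9
81 = 7·11 + 4   →  a_1 = 7
11 = 2·4 + 3   →  a_2 = 2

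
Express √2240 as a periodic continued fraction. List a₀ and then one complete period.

a₀ = ⌊√2240⌋ = 47.

[47; 3, 23, 3, 94]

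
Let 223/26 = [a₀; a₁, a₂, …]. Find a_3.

2

223 = 8·26 + 15   →  a_0 = 8
26 = 1·15 + 11   →  a_1 = 1
15 = 1·11 + 4   →  a_2 = 1
11 = 2·4 + 3   →  a_3 = 2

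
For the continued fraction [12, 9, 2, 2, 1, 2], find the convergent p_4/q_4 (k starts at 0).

799/66

Using pₖ = aₖpₖ₋₁ + pₖ₋₂, qₖ = aₖqₖ₋₁ + qₖ₋₂ (with p₋₁=1, p₋₂=0, q₋₁=0, q₋₂=1):
  k=0: a=12, p=12, q=1
  k=1: a=9, p=109, q=9
  k=2: a=2, p=230, q=19
  k=3: a=2, p=569, q=47
  k=4: a=1, p=799, q=66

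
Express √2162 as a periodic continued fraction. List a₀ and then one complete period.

[46; 2, 92]

a₀ = ⌊√2162⌋ = 46.
With m₀=0, d₀=1 and mₖ₊₁ = dₖaₖ − mₖ, dₖ₊₁ = (n − mₖ₊₁²)/dₖ, aₖ₊₁ = ⌊(a₀+mₖ₊₁)/dₖ₊₁⌋:
  k=1: m=46, d=46, a=2
  k=2: m=46, d=1, a=92
d=1 and a=2a₀=92 at k=2, so the next step gives (m, d) = (46, 46) again — its k=1 value — and the period has length 2.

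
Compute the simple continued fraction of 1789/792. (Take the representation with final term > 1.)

1789 = 2·792 + 205
792 = 3·205 + 177
205 = 1·177 + 28
177 = 6·28 + 9
28 = 3·9 + 1
9 = 9·1 + 0  (stop)
So 1789/792 = [2; 3, 1, 6, 3, 9].

[2; 3, 1, 6, 3, 9]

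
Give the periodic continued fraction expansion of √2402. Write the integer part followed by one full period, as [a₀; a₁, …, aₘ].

a₀ = ⌊√2402⌋ = 49.
With m₀=0, d₀=1 and mₖ₊₁ = dₖaₖ − mₖ, dₖ₊₁ = (n − mₖ₊₁²)/dₖ, aₖ₊₁ = ⌊(a₀+mₖ₊₁)/dₖ₊₁⌋:
  k=1: m=49, d=1, a=98
d=1 and a=2a₀=98 at k=1, so the next step gives (m, d) = (49, 1) again — its k=1 value — and the period has length 1.

[49; 98]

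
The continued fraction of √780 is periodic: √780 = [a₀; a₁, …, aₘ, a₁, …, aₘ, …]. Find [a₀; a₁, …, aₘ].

[27; 1, 12, 1, 54]

a₀ = ⌊√780⌋ = 27.
With m₀=0, d₀=1 and mₖ₊₁ = dₖaₖ − mₖ, dₖ₊₁ = (n − mₖ₊₁²)/dₖ, aₖ₊₁ = ⌊(a₀+mₖ₊₁)/dₖ₊₁⌋:
  k=1: m=27, d=51, a=1
  k=2: m=24, d=4, a=12
  k=3: m=24, d=51, a=1
  k=4: m=27, d=1, a=54
d=1 and a=2a₀=54 at k=4, so the next step gives (m, d) = (27, 51) again — its k=1 value — and the period has length 4.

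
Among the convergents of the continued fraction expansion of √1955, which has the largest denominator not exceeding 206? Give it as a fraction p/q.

√1955 = [44; 4, 1, 1, 1, 4, 88, …] (period length 6).
Convergents:
  p_0/q_0 = 44/1
  p_1/q_1 = 177/4
  p_2/q_2 = 221/5
  p_3/q_3 = 398/9
  p_4/q_4 = 619/14
  p_5/q_5 = 2874/65
  p_6/q_6 = 253531/5734
q_5 = 65 ≤ 206 < 5734 = q_6, so the answer is 2874/65.

2874/65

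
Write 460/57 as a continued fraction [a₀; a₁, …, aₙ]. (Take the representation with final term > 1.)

[8; 14, 4]

460 = 8*57 + 4
57 = 14*4 + 1
4 = 4*1 + 0  (stop)
So 460/57 = [8; 14, 4].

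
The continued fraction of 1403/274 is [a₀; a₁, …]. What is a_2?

1403 = 5·274 + 33   →  a_0 = 5
274 = 8·33 + 10   →  a_1 = 8
33 = 3·10 + 3   →  a_2 = 3

3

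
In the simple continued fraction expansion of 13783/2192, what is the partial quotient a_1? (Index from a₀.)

13783 = 6·2192 + 631   →  a_0 = 6
2192 = 3·631 + 299   →  a_1 = 3

3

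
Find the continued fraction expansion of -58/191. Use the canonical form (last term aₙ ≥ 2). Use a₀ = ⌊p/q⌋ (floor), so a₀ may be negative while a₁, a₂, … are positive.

-58 = -1·191 + 133
191 = 1·133 + 58
133 = 2·58 + 17
58 = 3·17 + 7
17 = 2·7 + 3
7 = 2·3 + 1
3 = 3·1 + 0  (stop)
So -58/191 = [-1; 1, 2, 3, 2, 2, 3].

[-1; 1, 2, 3, 2, 2, 3]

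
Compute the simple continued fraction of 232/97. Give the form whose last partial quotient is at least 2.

232 = 2×97 + 38
97 = 2×38 + 21
38 = 1×21 + 17
21 = 1×17 + 4
17 = 4×4 + 1
4 = 4×1 + 0  (stop)
So 232/97 = [2; 2, 1, 1, 4, 4].

[2; 2, 1, 1, 4, 4]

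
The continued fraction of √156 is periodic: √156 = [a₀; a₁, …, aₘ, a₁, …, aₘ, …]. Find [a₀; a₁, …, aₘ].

a₀ = ⌊√156⌋ = 12.
With m₀=0, d₀=1 and mₖ₊₁ = dₖaₖ − mₖ, dₖ₊₁ = (n − mₖ₊₁²)/dₖ, aₖ₊₁ = ⌊(a₀+mₖ₊₁)/dₖ₊₁⌋:
  k=1: m=12, d=12, a=2
  k=2: m=12, d=1, a=24
d=1 and a=2a₀=24 at k=2, so the next step gives (m, d) = (12, 12) again — its k=1 value — and the period has length 2.

[12; 2, 24]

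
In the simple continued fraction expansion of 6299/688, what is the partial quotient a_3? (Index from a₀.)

6299 = 9·688 + 107   →  a_0 = 9
688 = 6·107 + 46   →  a_1 = 6
107 = 2·46 + 15   →  a_2 = 2
46 = 3·15 + 1   →  a_3 = 3

3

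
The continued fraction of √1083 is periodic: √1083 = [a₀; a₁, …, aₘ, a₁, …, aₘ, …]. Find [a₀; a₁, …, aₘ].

a₀ = ⌊√1083⌋ = 32.
With m₀=0, d₀=1 and mₖ₊₁ = dₖaₖ − mₖ, dₖ₊₁ = (n − mₖ₊₁²)/dₖ, aₖ₊₁ = ⌊(a₀+mₖ₊₁)/dₖ₊₁⌋:
  k=1: m=32, d=59, a=1
  k=2: m=27, d=6, a=9
  k=3: m=27, d=59, a=1
  k=4: m=32, d=1, a=64
d=1 and a=2a₀=64 at k=4, so the next step gives (m, d) = (32, 59) again — its k=1 value — and the period has length 4.

[32; 1, 9, 1, 64]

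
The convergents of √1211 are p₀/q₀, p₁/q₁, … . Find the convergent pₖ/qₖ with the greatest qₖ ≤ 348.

√1211 = [34; 1, 3, 1, 68, …] (period length 4).
Convergents:
  p_0/q_0 = 34/1
  p_1/q_1 = 35/1
  p_2/q_2 = 139/4
  p_3/q_3 = 174/5
  p_4/q_4 = 11971/344
  p_5/q_5 = 12145/349
q_4 = 344 ≤ 348 < 349 = q_5, so the answer is 11971/344.

11971/344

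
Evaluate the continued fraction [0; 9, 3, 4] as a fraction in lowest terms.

13/121

Fold from the inside: start with 4/1.
  3 + 1/4 = 13/4
  9 + 4/13 = 121/13
  0 + 13/121 = 13/121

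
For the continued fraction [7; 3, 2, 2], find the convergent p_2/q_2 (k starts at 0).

Using pₖ = aₖpₖ₋₁ + pₖ₋₂, qₖ = aₖqₖ₋₁ + qₖ₋₂ (with p₋₁=1, p₋₂=0, q₋₁=0, q₋₂=1):
  k=0: a=7, p=7, q=1
  k=1: a=3, p=22, q=3
  k=2: a=2, p=51, q=7

51/7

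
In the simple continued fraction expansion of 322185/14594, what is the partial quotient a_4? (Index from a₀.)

322185 = 22·14594 + 1117   →  a_0 = 22
14594 = 13·1117 + 73   →  a_1 = 13
1117 = 15·73 + 22   →  a_2 = 15
73 = 3·22 + 7   →  a_3 = 3
22 = 3·7 + 1   →  a_4 = 3

3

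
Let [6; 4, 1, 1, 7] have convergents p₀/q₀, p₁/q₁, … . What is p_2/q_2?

Using pₖ = aₖpₖ₋₁ + pₖ₋₂, qₖ = aₖqₖ₋₁ + qₖ₋₂ (with p₋₁=1, p₋₂=0, q₋₁=0, q₋₂=1):
  k=0: a=6, p=6, q=1
  k=1: a=4, p=25, q=4
  k=2: a=1, p=31, q=5

31/5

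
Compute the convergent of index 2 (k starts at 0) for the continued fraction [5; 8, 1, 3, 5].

46/9

Using pₖ = aₖpₖ₋₁ + pₖ₋₂, qₖ = aₖqₖ₋₁ + qₖ₋₂ (with p₋₁=1, p₋₂=0, q₋₁=0, q₋₂=1):
  k=0: a=5, p=5, q=1
  k=1: a=8, p=41, q=8
  k=2: a=1, p=46, q=9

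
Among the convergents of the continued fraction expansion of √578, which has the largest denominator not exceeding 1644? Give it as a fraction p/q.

√578 = [24; 24, 48, …] (period length 2).
Convergents:
  p_0/q_0 = 24/1
  p_1/q_1 = 577/24
  p_2/q_2 = 27720/1153
  p_3/q_3 = 665857/27696
q_2 = 1153 ≤ 1644 < 27696 = q_3, so the answer is 27720/1153.

27720/1153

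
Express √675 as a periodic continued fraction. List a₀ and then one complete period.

a₀ = ⌊√675⌋ = 25.
With m₀=0, d₀=1 and mₖ₊₁ = dₖaₖ − mₖ, dₖ₊₁ = (n − mₖ₊₁²)/dₖ, aₖ₊₁ = ⌊(a₀+mₖ₊₁)/dₖ₊₁⌋:
  k=1: m=25, d=50, a=1
  k=2: m=25, d=1, a=50
d=1 and a=2a₀=50 at k=2, so the next step gives (m, d) = (25, 50) again — its k=1 value — and the period has length 2.

[25; 1, 50]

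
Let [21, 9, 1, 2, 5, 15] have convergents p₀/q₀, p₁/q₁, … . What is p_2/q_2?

Using pₖ = aₖpₖ₋₁ + pₖ₋₂, qₖ = aₖqₖ₋₁ + qₖ₋₂ (with p₋₁=1, p₋₂=0, q₋₁=0, q₋₂=1):
  k=0: a=21, p=21, q=1
  k=1: a=9, p=190, q=9
  k=2: a=1, p=211, q=10

211/10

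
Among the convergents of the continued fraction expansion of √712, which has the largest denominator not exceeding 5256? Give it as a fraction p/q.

85947/3221

√712 = [26; 1, 2, 6, 2, 1, 52, …] (period length 6).
Convergents:
  p_0/q_0 = 26/1
  p_1/q_1 = 27/1
  p_2/q_2 = 80/3
  p_3/q_3 = 507/19
  p_4/q_4 = 1094/41
  p_5/q_5 = 1601/60
  p_6/q_6 = 84346/3161
  p_7/q_7 = 85947/3221
  p_8/q_8 = 256240/9603
q_7 = 3221 ≤ 5256 < 9603 = q_8, so the answer is 85947/3221.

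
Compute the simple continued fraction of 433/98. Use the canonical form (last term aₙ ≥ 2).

[4; 2, 2, 1, 1, 3, 2]

433 = 4·98 + 41
98 = 2·41 + 16
41 = 2·16 + 9
16 = 1·9 + 7
9 = 1·7 + 2
7 = 3·2 + 1
2 = 2·1 + 0  (stop)
So 433/98 = [4; 2, 2, 1, 1, 3, 2].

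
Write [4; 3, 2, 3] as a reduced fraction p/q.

Using pₖ = aₖpₖ₋₁ + pₖ₋₂ and qₖ = aₖqₖ₋₁ + qₖ₋₂:
  k=0: a=4, p=4, q=1
  k=1: a=3, p=13, q=3
  k=2: a=2, p=30, q=7
  k=3: a=3, p=103, q=24

103/24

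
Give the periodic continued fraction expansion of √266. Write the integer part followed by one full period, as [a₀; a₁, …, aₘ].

[16; 3, 4, 3, 32]

a₀ = ⌊√266⌋ = 16.
With m₀=0, d₀=1 and mₖ₊₁ = dₖaₖ − mₖ, dₖ₊₁ = (n − mₖ₊₁²)/dₖ, aₖ₊₁ = ⌊(a₀+mₖ₊₁)/dₖ₊₁⌋:
  k=1: m=16, d=10, a=3
  k=2: m=14, d=7, a=4
  k=3: m=14, d=10, a=3
  k=4: m=16, d=1, a=32
d=1 and a=2a₀=32 at k=4, so the next step gives (m, d) = (16, 10) again — its k=1 value — and the period has length 4.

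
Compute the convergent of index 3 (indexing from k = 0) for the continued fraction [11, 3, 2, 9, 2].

Using pₖ = aₖpₖ₋₁ + pₖ₋₂, qₖ = aₖqₖ₋₁ + qₖ₋₂ (with p₋₁=1, p₋₂=0, q₋₁=0, q₋₂=1):
  k=0: a=11, p=11, q=1
  k=1: a=3, p=34, q=3
  k=2: a=2, p=79, q=7
  k=3: a=9, p=745, q=66

745/66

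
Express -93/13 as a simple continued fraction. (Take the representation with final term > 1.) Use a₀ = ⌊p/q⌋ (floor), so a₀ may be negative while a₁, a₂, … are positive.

-93 = -8·13 + 11
13 = 1·11 + 2
11 = 5·2 + 1
2 = 2·1 + 0  (stop)
So -93/13 = [-8; 1, 5, 2].

[-8; 1, 5, 2]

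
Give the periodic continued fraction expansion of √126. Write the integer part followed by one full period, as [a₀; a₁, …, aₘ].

a₀ = ⌊√126⌋ = 11.
With m₀=0, d₀=1 and mₖ₊₁ = dₖaₖ − mₖ, dₖ₊₁ = (n − mₖ₊₁²)/dₖ, aₖ₊₁ = ⌊(a₀+mₖ₊₁)/dₖ₊₁⌋:
  k=1: m=11, d=5, a=4
  k=2: m=9, d=9, a=2
  k=3: m=9, d=5, a=4
  k=4: m=11, d=1, a=22
d=1 and a=2a₀=22 at k=4, so the next step gives (m, d) = (11, 5) again — its k=1 value — and the period has length 4.

[11; 4, 2, 4, 22]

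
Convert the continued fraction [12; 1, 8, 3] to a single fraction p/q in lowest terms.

Fold from the inside: start with 3/1.
  8 + 1/3 = 25/3
  1 + 3/25 = 28/25
  12 + 25/28 = 361/28

361/28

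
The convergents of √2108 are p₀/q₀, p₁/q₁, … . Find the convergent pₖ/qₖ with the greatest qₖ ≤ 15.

505/11

√2108 = [45; 1, 10, 2, 22, 2, 10, 1, 90, …] (period length 8).
Convergents:
  p_0/q_0 = 45/1
  p_1/q_1 = 46/1
  p_2/q_2 = 505/11
  p_3/q_3 = 1056/23
q_2 = 11 ≤ 15 < 23 = q_3, so the answer is 505/11.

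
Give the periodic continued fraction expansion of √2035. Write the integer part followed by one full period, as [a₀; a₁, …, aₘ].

a₀ = ⌊√2035⌋ = 45.
With m₀=0, d₀=1 and mₖ₊₁ = dₖaₖ − mₖ, dₖ₊₁ = (n − mₖ₊₁²)/dₖ, aₖ₊₁ = ⌊(a₀+mₖ₊₁)/dₖ₊₁⌋:
  k=1: m=45, d=10, a=9
  k=2: m=45, d=1, a=90
d=1 and a=2a₀=90 at k=2, so the next step gives (m, d) = (45, 10) again — its k=1 value — and the period has length 2.

[45; 9, 90]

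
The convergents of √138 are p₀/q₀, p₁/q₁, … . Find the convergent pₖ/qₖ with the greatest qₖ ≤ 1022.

√138 = [11; 1, 2, 1, 22, …] (period length 4).
Convergents:
  p_0/q_0 = 11/1
  p_1/q_1 = 12/1
  p_2/q_2 = 35/3
  p_3/q_3 = 47/4
  p_4/q_4 = 1069/91
  p_5/q_5 = 1116/95
  p_6/q_6 = 3301/281
  p_7/q_7 = 4417/376
  p_8/q_8 = 100475/8553
q_7 = 376 ≤ 1022 < 8553 = q_8, so the answer is 4417/376.

4417/376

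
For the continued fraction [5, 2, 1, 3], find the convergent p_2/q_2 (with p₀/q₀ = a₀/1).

16/3

Using pₖ = aₖpₖ₋₁ + pₖ₋₂, qₖ = aₖqₖ₋₁ + qₖ₋₂ (with p₋₁=1, p₋₂=0, q₋₁=0, q₋₂=1):
  k=0: a=5, p=5, q=1
  k=1: a=2, p=11, q=2
  k=2: a=1, p=16, q=3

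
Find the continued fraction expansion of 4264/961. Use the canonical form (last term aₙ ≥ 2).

4264 = 4×961 + 420
961 = 2×420 + 121
420 = 3×121 + 57
121 = 2×57 + 7
57 = 8×7 + 1
7 = 7×1 + 0  (stop)
So 4264/961 = [4; 2, 3, 2, 8, 7].

[4; 2, 3, 2, 8, 7]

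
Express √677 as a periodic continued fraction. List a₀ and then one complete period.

a₀ = ⌊√677⌋ = 26.
With m₀=0, d₀=1 and mₖ₊₁ = dₖaₖ − mₖ, dₖ₊₁ = (n − mₖ₊₁²)/dₖ, aₖ₊₁ = ⌊(a₀+mₖ₊₁)/dₖ₊₁⌋:
  k=1: m=26, d=1, a=52
d=1 and a=2a₀=52 at k=1, so the next step gives (m, d) = (26, 1) again — its k=1 value — and the period has length 1.

[26; 52]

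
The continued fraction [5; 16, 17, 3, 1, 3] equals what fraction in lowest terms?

Fold from the inside: start with 3/1.
  1 + 1/3 = 4/3
  3 + 3/4 = 15/4
  17 + 4/15 = 259/15
  16 + 15/259 = 4159/259
  5 + 259/4159 = 21054/4159

21054/4159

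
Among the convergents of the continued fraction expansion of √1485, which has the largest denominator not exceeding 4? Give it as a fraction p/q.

77/2

√1485 = [38; 1, 1, 6, 1, 1, 76, …] (period length 6).
Convergents:
  p_0/q_0 = 38/1
  p_1/q_1 = 39/1
  p_2/q_2 = 77/2
  p_3/q_3 = 501/13
q_2 = 2 ≤ 4 < 13 = q_3, so the answer is 77/2.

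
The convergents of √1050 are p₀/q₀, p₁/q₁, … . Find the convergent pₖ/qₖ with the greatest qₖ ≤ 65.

1685/52

√1050 = [32; 2, 2, 10, 2, 2, 64, …] (period length 6).
Convergents:
  p_0/q_0 = 32/1
  p_1/q_1 = 65/2
  p_2/q_2 = 162/5
  p_3/q_3 = 1685/52
  p_4/q_4 = 3532/109
q_3 = 52 ≤ 65 < 109 = q_4, so the answer is 1685/52.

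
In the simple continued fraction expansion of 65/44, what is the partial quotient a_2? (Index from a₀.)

65 = 1·44 + 21   →  a_0 = 1
44 = 2·21 + 2   →  a_1 = 2
21 = 10·2 + 1   →  a_2 = 10

10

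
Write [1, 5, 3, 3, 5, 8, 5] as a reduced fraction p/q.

Fold from the inside: start with 5/1.
  8 + 1/5 = 41/5
  5 + 5/41 = 210/41
  3 + 41/210 = 671/210
  3 + 210/671 = 2223/671
  5 + 671/2223 = 11786/2223
  1 + 2223/11786 = 14009/11786

14009/11786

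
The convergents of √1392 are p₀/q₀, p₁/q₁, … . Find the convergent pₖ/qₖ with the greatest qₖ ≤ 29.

√1392 = [37; 3, 4, 3, 74, …] (period length 4).
Convergents:
  p_0/q_0 = 37/1
  p_1/q_1 = 112/3
  p_2/q_2 = 485/13
  p_3/q_3 = 1567/42
q_2 = 13 ≤ 29 < 42 = q_3, so the answer is 485/13.

485/13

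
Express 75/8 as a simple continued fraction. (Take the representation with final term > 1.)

75 = 9·8 + 3
8 = 2·3 + 2
3 = 1·2 + 1
2 = 2·1 + 0  (stop)
So 75/8 = [9; 2, 1, 2].

[9; 2, 1, 2]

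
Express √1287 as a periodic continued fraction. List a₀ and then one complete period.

[35; 1, 6, 1, 70]

a₀ = ⌊√1287⌋ = 35.
With m₀=0, d₀=1 and mₖ₊₁ = dₖaₖ − mₖ, dₖ₊₁ = (n − mₖ₊₁²)/dₖ, aₖ₊₁ = ⌊(a₀+mₖ₊₁)/dₖ₊₁⌋:
  k=1: m=35, d=62, a=1
  k=2: m=27, d=9, a=6
  k=3: m=27, d=62, a=1
  k=4: m=35, d=1, a=70
d=1 and a=2a₀=70 at k=4, so the next step gives (m, d) = (35, 62) again — its k=1 value — and the period has length 4.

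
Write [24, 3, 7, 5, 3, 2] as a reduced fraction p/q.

20306/835

Using pₖ = aₖpₖ₋₁ + pₖ₋₂ and qₖ = aₖqₖ₋₁ + qₖ₋₂:
  k=0: a=24, p=24, q=1
  k=1: a=3, p=73, q=3
  k=2: a=7, p=535, q=22
  k=3: a=5, p=2748, q=113
  k=4: a=3, p=8779, q=361
  k=5: a=2, p=20306, q=835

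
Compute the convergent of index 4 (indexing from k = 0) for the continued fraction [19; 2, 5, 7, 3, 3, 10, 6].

Using pₖ = aₖpₖ₋₁ + pₖ₋₂, qₖ = aₖqₖ₋₁ + qₖ₋₂ (with p₋₁=1, p₋₂=0, q₋₁=0, q₋₂=1):
  k=0: a=19, p=19, q=1
  k=1: a=2, p=39, q=2
  k=2: a=5, p=214, q=11
  k=3: a=7, p=1537, q=79
  k=4: a=3, p=4825, q=248

4825/248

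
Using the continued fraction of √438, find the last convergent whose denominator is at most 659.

√438 = [20; 1, 12, 1, 40, …] (period length 4).
Convergents:
  p_0/q_0 = 20/1
  p_1/q_1 = 21/1
  p_2/q_2 = 272/13
  p_3/q_3 = 293/14
  p_4/q_4 = 11992/573
  p_5/q_5 = 12285/587
  p_6/q_6 = 159412/7617
q_5 = 587 ≤ 659 < 7617 = q_6, so the answer is 12285/587.

12285/587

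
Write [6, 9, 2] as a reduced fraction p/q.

116/19

Using pₖ = aₖpₖ₋₁ + pₖ₋₂ and qₖ = aₖqₖ₋₁ + qₖ₋₂:
  k=0: a=6, p=6, q=1
  k=1: a=9, p=55, q=9
  k=2: a=2, p=116, q=19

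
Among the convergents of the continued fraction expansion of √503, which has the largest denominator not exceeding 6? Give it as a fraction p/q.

112/5

√503 = [22; 2, 2, 1, 21, 1, 2, 2, 44, …] (period length 8).
Convergents:
  p_0/q_0 = 22/1
  p_1/q_1 = 45/2
  p_2/q_2 = 112/5
  p_3/q_3 = 157/7
q_2 = 5 ≤ 6 < 7 = q_3, so the answer is 112/5.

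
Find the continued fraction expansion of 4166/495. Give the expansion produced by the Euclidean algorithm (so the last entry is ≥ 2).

4166 = 8*495 + 206
495 = 2*206 + 83
206 = 2*83 + 40
83 = 2*40 + 3
40 = 13*3 + 1
3 = 3*1 + 0  (stop)
So 4166/495 = [8; 2, 2, 2, 13, 3].

[8; 2, 2, 2, 13, 3]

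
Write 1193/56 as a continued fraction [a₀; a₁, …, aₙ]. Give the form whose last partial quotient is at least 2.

[21; 3, 3, 2, 2]

1193 = 21×56 + 17
56 = 3×17 + 5
17 = 3×5 + 2
5 = 2×2 + 1
2 = 2×1 + 0  (stop)
So 1193/56 = [21; 3, 3, 2, 2].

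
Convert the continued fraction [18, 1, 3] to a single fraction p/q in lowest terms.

Fold from the inside: start with 3/1.
  1 + 1/3 = 4/3
  18 + 3/4 = 75/4

75/4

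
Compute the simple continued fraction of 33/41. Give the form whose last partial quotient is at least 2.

[0; 1, 4, 8]

33 = 0×41 + 33
41 = 1×33 + 8
33 = 4×8 + 1
8 = 8×1 + 0  (stop)
So 33/41 = [0; 1, 4, 8].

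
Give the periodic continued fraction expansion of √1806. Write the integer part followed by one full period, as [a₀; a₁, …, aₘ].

a₀ = ⌊√1806⌋ = 42.

[42; 2, 84]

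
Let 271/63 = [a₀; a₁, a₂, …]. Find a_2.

3

271 = 4·63 + 19   →  a_0 = 4
63 = 3·19 + 6   →  a_1 = 3
19 = 3·6 + 1   →  a_2 = 3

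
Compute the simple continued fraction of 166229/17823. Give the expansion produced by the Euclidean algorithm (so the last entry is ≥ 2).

166229 = 9·17823 + 5822
17823 = 3·5822 + 357
5822 = 16·357 + 110
357 = 3·110 + 27
110 = 4·27 + 2
27 = 13·2 + 1
2 = 2·1 + 0  (stop)
So 166229/17823 = [9; 3, 16, 3, 4, 13, 2].

[9; 3, 16, 3, 4, 13, 2]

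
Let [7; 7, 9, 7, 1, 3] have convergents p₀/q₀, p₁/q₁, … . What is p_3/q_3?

3249/455

Using pₖ = aₖpₖ₋₁ + pₖ₋₂, qₖ = aₖqₖ₋₁ + qₖ₋₂ (with p₋₁=1, p₋₂=0, q₋₁=0, q₋₂=1):
  k=0: a=7, p=7, q=1
  k=1: a=7, p=50, q=7
  k=2: a=9, p=457, q=64
  k=3: a=7, p=3249, q=455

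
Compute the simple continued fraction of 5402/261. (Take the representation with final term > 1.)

5402 = 20×261 + 182
261 = 1×182 + 79
182 = 2×79 + 24
79 = 3×24 + 7
24 = 3×7 + 3
7 = 2×3 + 1
3 = 3×1 + 0  (stop)
So 5402/261 = [20; 1, 2, 3, 3, 2, 3].

[20; 1, 2, 3, 3, 2, 3]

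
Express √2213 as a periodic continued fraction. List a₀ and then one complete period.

a₀ = ⌊√2213⌋ = 47.
With m₀=0, d₀=1 and mₖ₊₁ = dₖaₖ − mₖ, dₖ₊₁ = (n − mₖ₊₁²)/dₖ, aₖ₊₁ = ⌊(a₀+mₖ₊₁)/dₖ₊₁⌋:
  k=1: m=47, d=4, a=23
  k=2: m=45, d=47, a=1
  k=3: m=2, d=47, a=1
  k=4: m=45, d=4, a=23
  k=5: m=47, d=1, a=94
d=1 and a=2a₀=94 at k=5, so the next step gives (m, d) = (47, 4) again — its k=1 value — and the period has length 5.

[47; 23, 1, 1, 23, 94]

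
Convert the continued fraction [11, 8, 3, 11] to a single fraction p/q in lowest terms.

Fold from the inside: start with 11/1.
  3 + 1/11 = 34/11
  8 + 11/34 = 283/34
  11 + 34/283 = 3147/283

3147/283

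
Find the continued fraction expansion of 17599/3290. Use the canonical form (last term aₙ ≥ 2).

17599 = 5×3290 + 1149
3290 = 2×1149 + 992
1149 = 1×992 + 157
992 = 6×157 + 50
157 = 3×50 + 7
50 = 7×7 + 1
7 = 7×1 + 0  (stop)
So 17599/3290 = [5; 2, 1, 6, 3, 7, 7].

[5; 2, 1, 6, 3, 7, 7]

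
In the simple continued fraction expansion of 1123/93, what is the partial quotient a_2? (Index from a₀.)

3

1123 = 12·93 + 7   →  a_0 = 12
93 = 13·7 + 2   →  a_1 = 13
7 = 3·2 + 1   →  a_2 = 3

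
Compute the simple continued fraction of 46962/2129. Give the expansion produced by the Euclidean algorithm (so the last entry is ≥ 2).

[22; 17, 5, 1, 9, 2]

46962 = 22*2129 + 124
2129 = 17*124 + 21
124 = 5*21 + 19
21 = 1*19 + 2
19 = 9*2 + 1
2 = 2*1 + 0  (stop)
So 46962/2129 = [22; 17, 5, 1, 9, 2].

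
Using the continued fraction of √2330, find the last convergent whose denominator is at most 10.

193/4

√2330 = [48; 3, 1, 2, 2, 1, 3, 96, …] (period length 7).
Convergents:
  p_0/q_0 = 48/1
  p_1/q_1 = 145/3
  p_2/q_2 = 193/4
  p_3/q_3 = 531/11
q_2 = 4 ≤ 10 < 11 = q_3, so the answer is 193/4.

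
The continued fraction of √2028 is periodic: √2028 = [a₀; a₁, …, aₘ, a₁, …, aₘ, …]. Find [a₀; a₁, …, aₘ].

a₀ = ⌊√2028⌋ = 45.
With m₀=0, d₀=1 and mₖ₊₁ = dₖaₖ − mₖ, dₖ₊₁ = (n − mₖ₊₁²)/dₖ, aₖ₊₁ = ⌊(a₀+mₖ₊₁)/dₖ₊₁⌋:
  k=1: m=45, d=3, a=30
  k=2: m=45, d=1, a=90
d=1 and a=2a₀=90 at k=2, so the next step gives (m, d) = (45, 3) again — its k=1 value — and the period has length 2.

[45; 30, 90]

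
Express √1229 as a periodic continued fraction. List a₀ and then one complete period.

a₀ = ⌊√1229⌋ = 35.
With m₀=0, d₀=1 and mₖ₊₁ = dₖaₖ − mₖ, dₖ₊₁ = (n − mₖ₊₁²)/dₖ, aₖ₊₁ = ⌊(a₀+mₖ₊₁)/dₖ₊₁⌋:
  k=1: m=35, d=4, a=17
  k=2: m=33, d=35, a=1
  k=3: m=2, d=35, a=1
  k=4: m=33, d=4, a=17
  k=5: m=35, d=1, a=70
d=1 and a=2a₀=70 at k=5, so the next step gives (m, d) = (35, 4) again — its k=1 value — and the period has length 5.

[35; 17, 1, 1, 17, 70]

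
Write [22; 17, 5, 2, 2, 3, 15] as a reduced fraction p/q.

533345/24179

Fold from the inside: start with 15/1.
  3 + 1/15 = 46/15
  2 + 15/46 = 107/46
  2 + 46/107 = 260/107
  5 + 107/260 = 1407/260
  17 + 260/1407 = 24179/1407
  22 + 1407/24179 = 533345/24179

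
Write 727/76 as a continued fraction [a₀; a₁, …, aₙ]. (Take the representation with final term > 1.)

727 = 9*76 + 43
76 = 1*43 + 33
43 = 1*33 + 10
33 = 3*10 + 3
10 = 3*3 + 1
3 = 3*1 + 0  (stop)
So 727/76 = [9; 1, 1, 3, 3, 3].

[9; 1, 1, 3, 3, 3]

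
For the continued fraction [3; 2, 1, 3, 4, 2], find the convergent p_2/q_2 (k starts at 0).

Using pₖ = aₖpₖ₋₁ + pₖ₋₂, qₖ = aₖqₖ₋₁ + qₖ₋₂ (with p₋₁=1, p₋₂=0, q₋₁=0, q₋₂=1):
  k=0: a=3, p=3, q=1
  k=1: a=2, p=7, q=2
  k=2: a=1, p=10, q=3

10/3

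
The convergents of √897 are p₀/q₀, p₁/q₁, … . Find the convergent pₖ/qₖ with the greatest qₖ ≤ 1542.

35910/1199

√897 = [29; 1, 18, 1, 58, …] (period length 4).
Convergents:
  p_0/q_0 = 29/1
  p_1/q_1 = 30/1
  p_2/q_2 = 569/19
  p_3/q_3 = 599/20
  p_4/q_4 = 35311/1179
  p_5/q_5 = 35910/1199
  p_6/q_6 = 681691/22761
q_5 = 1199 ≤ 1542 < 22761 = q_6, so the answer is 35910/1199.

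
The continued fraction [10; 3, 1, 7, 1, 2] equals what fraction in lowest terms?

Fold from the inside: start with 2/1.
  1 + 1/2 = 3/2
  7 + 2/3 = 23/3
  1 + 3/23 = 26/23
  3 + 23/26 = 101/26
  10 + 26/101 = 1036/101

1036/101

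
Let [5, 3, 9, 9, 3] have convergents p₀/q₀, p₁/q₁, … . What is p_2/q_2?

149/28

Using pₖ = aₖpₖ₋₁ + pₖ₋₂, qₖ = aₖqₖ₋₁ + qₖ₋₂ (with p₋₁=1, p₋₂=0, q₋₁=0, q₋₂=1):
  k=0: a=5, p=5, q=1
  k=1: a=3, p=16, q=3
  k=2: a=9, p=149, q=28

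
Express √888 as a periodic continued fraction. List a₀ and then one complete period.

[29; 1, 3, 1, 58]

a₀ = ⌊√888⌋ = 29.
With m₀=0, d₀=1 and mₖ₊₁ = dₖaₖ − mₖ, dₖ₊₁ = (n − mₖ₊₁²)/dₖ, aₖ₊₁ = ⌊(a₀+mₖ₊₁)/dₖ₊₁⌋:
  k=1: m=29, d=47, a=1
  k=2: m=18, d=12, a=3
  k=3: m=18, d=47, a=1
  k=4: m=29, d=1, a=58
d=1 and a=2a₀=58 at k=4, so the next step gives (m, d) = (29, 47) again — its k=1 value — and the period has length 4.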